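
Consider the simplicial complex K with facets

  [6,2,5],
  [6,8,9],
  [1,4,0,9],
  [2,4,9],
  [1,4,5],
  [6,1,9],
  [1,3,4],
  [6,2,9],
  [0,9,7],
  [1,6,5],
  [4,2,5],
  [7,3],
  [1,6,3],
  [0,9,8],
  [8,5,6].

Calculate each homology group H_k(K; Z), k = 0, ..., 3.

H_0 = Z,  H_1 = Z,  H_2 = Z,  H_3 = 0.

K has 10 vertices, 25 edges, 17 triangles, 1 3-simplex.
rank ∂_0 = 0, rank ∂_1 = 9 ⇒ b_0 = 10 − 0 − 9 = 1; all invariant factors of ∂_1 are 1 so no torsion. So H_0 = Z.
rank ∂_1 = 9, rank ∂_2 = 15 ⇒ b_1 = 25 − 9 − 15 = 1; all invariant factors of ∂_2 are 1 so no torsion. So H_1 = Z.
rank ∂_2 = 15, rank ∂_3 = 1 ⇒ b_2 = 17 − 15 − 1 = 1; all invariant factors of ∂_3 are 1 so no torsion. So H_2 = Z.
rank ∂_3 = 1, rank ∂_4 = 0 ⇒ b_3 = 1 − 1 − 0 = 0. So H_3 = 0.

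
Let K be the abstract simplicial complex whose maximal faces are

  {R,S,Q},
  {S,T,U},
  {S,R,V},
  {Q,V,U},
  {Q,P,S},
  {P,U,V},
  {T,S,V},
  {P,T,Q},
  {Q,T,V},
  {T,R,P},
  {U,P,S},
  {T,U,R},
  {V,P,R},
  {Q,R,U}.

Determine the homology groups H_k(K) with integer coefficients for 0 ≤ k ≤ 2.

Take the total order P < Q < R < S < T < U < V on the vertex set. Then K (dimension 2) consists of the simplices:

  0-simplices (7): P, Q, R, S, T, U, V
  1-simplices (21): PQ, PR, PS, PT, PU, PV, QR, QS, QT, QU, QV, RS, RT, RU, RV, ST, SU, SV, TU, TV, UV
  2-simplices (14): PQS, PQT, PRT, PRV, PSU, PUV, QRS, QRU, QTV, QUV, RSV, RTU, STU, STV

Hence C_0 ≅ Z^7, C_1 ≅ Z^21, C_2 ≅ Z^14.

Boundary ∂_1: C_1 → C_0 is given by ∂[p,q] = [q] − [p]. For instance
  ∂SV = V − S.
The 7×21 boundary matrix has rank 6 and Smith normal form diag(1,1,1,1,1,1).

∂_2: C_2 → C_1 maps a triangle to the signed sum of its edges. For instance
  ∂QRS = RS − QS + QR,
  ∂PQS = QS − PS + PQ.
This gives a 21×14 integer matrix of rank 13; reducing to Smith normal form yields diagonal entries (1,1,1,1,1,1,1,1,1,1,1,1,1).

From H_k ≅ ker(∂_k) / im(∂_{k+1}) we obtain:

  H_0: rank C_0 − rank ∂_1 = 7 − 6 = 1, and the invariant factors of ∂_1 are all 1, so H_0 ≅ Z.
  H_1: rank ker ∂_1 − rank ∂_2 = (21 − 6) − 13 = 2, and the invariant factors of ∂_2 are all 1, so H_1 ≅ Z^2.
  H_2: rank ker ∂_2 − rank ∂_3 = (14 − 13) − 0 = 1, and there is no ∂_3, so H_2 ≅ Z.

(K is a triangulation of the torus T^2.)

H_0 ≅ Z,  H_1 ≅ Z^2,  H_2 ≅ Z.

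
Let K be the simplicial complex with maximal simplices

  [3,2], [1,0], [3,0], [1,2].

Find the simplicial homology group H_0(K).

H_0 = Z.

Take the total order 0 < 1 < 2 < 3 on the vertex set. Then K (dimension 1) consists of the simplices:

  0-simplices (4): [0], [1], [2], [3]
  1-simplices (4): [0,1], [0,3], [1,2], [2,3]

so the chain groups are C_0 ≅ Z^4, C_1 ≅ Z^4.

Boundary ∂_1: C_1 → C_0 maps an edge to its endpoints' difference, ∂[p,q] = q − p. For instance
  ∂[2,3] = [3] − [2].
This gives a 4×4 integer matrix of rank 3; reducing to Smith normal form yields diagonal entries (1,1,1).

Reading off H_k = ker ∂_k / im ∂_{k+1}:

  H_0: rank C_0 − rank ∂_1 = 4 − 3 = 1, and the invariant factors of ∂_1 are all 1, so H_0 = Z.

(K is a triangulation of the circle S^1.)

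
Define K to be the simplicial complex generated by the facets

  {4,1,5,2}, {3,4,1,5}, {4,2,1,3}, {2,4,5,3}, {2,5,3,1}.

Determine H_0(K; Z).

We work with the vertex ordering 1 < 2 < 3 < 4 < 5. The simplices of K, each written with vertices in increasing order, are:

  0-simplices (5): [1], [2], [3], [4], [5]
  1-simplices (10): [1,2], [1,3], [1,4], [1,5], [2,3], [2,4], [2,5], [3,4], [3,5], [4,5]
  2-simplices (10): [1,2,3], [1,2,4], [1,2,5], [1,3,4], [1,3,5], [1,4,5], [2,3,4], [2,3,5], [2,4,5], [3,4,5]
  3-simplices (5): [1,2,3,4], [1,2,3,5], [1,2,4,5], [1,3,4,5], [2,3,4,5]

so the chain groups are C_0 ≅ Z^5, C_1 ≅ Z^10, C_2 ≅ Z^10, C_3 ≅ Z^5.

The boundary map ∂_1: C_1 → C_0 is given by ∂[p,q] = [q] − [p].
As a 5×10 matrix over Z this has rank 4, with invariant factors (1,1,1,1).

Boundary ∂_2: C_2 → C_1 maps a triangle to the signed sum of its edges. For instance
  ∂[3,4,5] = [4,5] − [3,5] + [3,4],
  ∂[1,2,5] = [2,5] − [1,5] + [1,2].
This gives a 10×10 integer matrix of rank 6; reducing to Smith normal form yields diagonal entries (1,1,1,1,1,1).

Boundary ∂_3: C_3 → C_2 sends each 3-simplex σ to the alternating sum Σ_i (−1)^i (σ with its i-th vertex removed). For instance
  ∂[2,3,4,5] = [3,4,5] − [2,4,5] + [2,3,5] − [2,3,4],
  ∂[1,2,3,4] = [2,3,4] − [1,3,4] + [1,2,4] − [1,2,3].
The 10×5 boundary matrix has rank 4 and Smith normal form diag(1,1,1,1).

Computing H_k = (kernel of ∂_k) / (image of ∂_{k+1}):

  H_0: rank C_0 − rank ∂_1 = 5 − 4 = 1, and the invariant factors of ∂_1 are all 1, so H_0 ≅ Z.

(K is a triangulation of the 3-sphere S^3.)

H_0 = Z.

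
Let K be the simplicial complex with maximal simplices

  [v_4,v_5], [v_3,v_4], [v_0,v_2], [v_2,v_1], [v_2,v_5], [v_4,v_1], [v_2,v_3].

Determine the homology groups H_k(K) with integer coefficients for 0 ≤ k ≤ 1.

Fix the vertex order v_0 < v_1 < v_2 < v_3 < v_4 < v_5 and write every simplex with vertices in increasing order. Then dim K = 1 and the simplices of K are:

  0-simplices (6): [v_0], [v_1], [v_2], [v_3], [v_4], [v_5]
  1-simplices (7): [v_0,v_2], [v_1,v_2], [v_1,v_4], [v_2,v_3], [v_2,v_5], [v_3,v_4], [v_4,v_5]

so the chain groups are C_0 ≅ Z^6, C_1 ≅ Z^7.

Boundary ∂_1: C_1 → C_0 is given by ∂[p,q] = [q] − [p].
As a 6×7 matrix over Z this has rank 5, with invariant factors (1,1,1,1,1).

From H_k ≅ ker(∂_k) / im(∂_{k+1}) we obtain:

  H_0: rank C_0 − rank ∂_1 = 6 − 5 = 1, and the invariant factors of ∂_1 are all 1, so H_0 = Z.
  H_1: rank ker ∂_1 − rank ∂_2 = (7 − 5) − 0 = 2, and there is no ∂_2, so H_1 = Z^2.

H_0 ≅ Z,  H_1 ≅ Z^2.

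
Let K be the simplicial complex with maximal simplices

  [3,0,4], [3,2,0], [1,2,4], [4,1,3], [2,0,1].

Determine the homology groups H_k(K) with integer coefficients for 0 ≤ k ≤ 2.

Fix the vertex order 0 < 1 < 2 < 3 < 4 and write every simplex with vertices in increasing order. Then dim K = 2 and the simplices of K are:

  0-simplices (5): [0], [1], [2], [3], [4]
  1-simplices (10): [0,1], [0,2], [0,3], [0,4], [1,2], [1,3], [1,4], [2,3], [2,4], [3,4]
  2-simplices (5): [0,1,2], [0,2,3], [0,3,4], [1,2,4], [1,3,4]

Hence C_0 ≅ Z^5, C_1 ≅ Z^10, C_2 ≅ Z^5.

Boundary ∂_1: C_1 → C_0 maps an edge to its endpoints' difference, ∂[p,q] = q − p.
The resulting 5×10 matrix has rank 4, and its Smith normal form has invariant factors (1,1,1,1).

∂_2: C_2 → C_1 acts by ∂[p,q,r] = [q,r] − [p,r] + [p,q]. For instance
  ∂[0,3,4] = [3,4] − [0,4] + [0,3],
  ∂[0,2,3] = [2,3] − [0,3] + [0,2].
The 10×5 boundary matrix has rank 5 and Smith normal form diag(1,1,1,1,1).

Computing H_k = (kernel of ∂_k) / (image of ∂_{k+1}):

  H_0: rank C_0 − rank ∂_1 = 5 − 4 = 1, and the invariant factors of ∂_1 are all 1, so H_0 ≅ Z.
  H_1: rank ker ∂_1 − rank ∂_2 = (10 − 4) − 5 = 1, and the invariant factors of ∂_2 are all 1, so H_1 ≅ Z.
  H_2: rank ker ∂_2 − rank ∂_3 = (5 − 5) − 0 = 0, and there is no ∂_3, so H_2 ≅ 0.

H_0 ≅ Z,  H_1 ≅ Z,  H_2 = 0.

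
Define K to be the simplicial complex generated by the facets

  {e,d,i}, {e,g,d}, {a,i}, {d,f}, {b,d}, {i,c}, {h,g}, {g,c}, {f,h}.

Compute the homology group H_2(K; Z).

H_2 = 0.

Take the total order a < b < c < d < e < f < g < h < i on the vertex set. Then K (dimension 2) consists of the simplices:

  0-simplices (9): a, b, c, d, e, f, g, h, i
  1-simplices (12): ai, bd, cg, ci, de, df, dg, di, eg, ei, fh, gh
  2-simplices (2): deg, dei

giving chain groups C_0 ≅ Z^9, C_1 ≅ Z^12, C_2 ≅ Z^2.

The boundary map ∂_1: C_1 → C_0 sends each edge [p,q] (with p < q) to q − p.
The 9×12 boundary matrix has rank 8 and Smith normal form diag(1,1,1,1,1,1,1,1).

∂_2: C_2 → C_1 acts by ∂[p,q,r] = [q,r] − [p,r] + [p,q]. For instance
  ∂deg = eg − dg + de,
  ∂dei = ei − di + de.
This gives a 12×2 integer matrix of rank 2; reducing to Smith normal form yields diagonal entries (1,1).

Computing H_k = (kernel of ∂_k) / (image of ∂_{k+1}):

  H_2: rank ker ∂_2 − rank ∂_3 = (2 − 2) − 0 = 0, and there is no ∂_3, so H_2 = 0.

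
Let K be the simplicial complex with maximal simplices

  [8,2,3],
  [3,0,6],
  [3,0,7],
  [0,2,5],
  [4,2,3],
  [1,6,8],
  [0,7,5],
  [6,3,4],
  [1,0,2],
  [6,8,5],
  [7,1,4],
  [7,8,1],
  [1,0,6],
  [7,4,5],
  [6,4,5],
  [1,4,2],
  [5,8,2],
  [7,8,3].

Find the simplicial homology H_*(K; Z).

Fix the vertex order 0 < 1 < 2 < 3 < 4 < 5 < 6 < 7 < 8 and write every simplex with vertices in increasing order. Then dim K = 2 and the simplices of K are:

  0-simplices (9): [0], [1], [2], [3], [4], [5], [6], [7], [8]
  1-simplices (27): (27 of them)
  2-simplices (18): [0,1,2], [0,1,6], [0,2,5], [0,3,6], [0,3,7], [0,5,7], [1,2,4], [1,4,7], [1,6,8], [1,7,8], [2,3,4], [2,3,8], [2,5,8], [3,4,6], [3,7,8], [4,5,6], [4,5,7], [5,6,8]

Hence C_0 ≅ Z^9, C_1 ≅ Z^27, C_2 ≅ Z^18.

Boundary ∂_1: C_1 → C_0 is given by ∂[p,q] = [q] − [p].
As a 9×27 matrix over Z this has rank 8, with invariant factors (1,1,1,1,1,1,1,1).

Boundary ∂_2: C_2 → C_1 sends each 2-simplex [p,q,r] to [q,r] − [p,r] + [p,q]. For instance
  ∂[2,3,4] = [3,4] − [2,4] + [2,3],
  ∂[0,3,7] = [3,7] − [0,7] + [0,3].
The resulting 27×18 matrix has rank 17, and its Smith normal form has invariant factors (1,1,1,1,1,1,1,1,1,1,1,1,1,1,1,1,1).

Computing H_k = (kernel of ∂_k) / (image of ∂_{k+1}):

  H_0: rank C_0 − rank ∂_1 = 9 − 8 = 1, and the invariant factors of ∂_1 are all 1, so H_0 = Z.
  H_1: rank ker ∂_1 − rank ∂_2 = (27 − 8) − 17 = 2, and the invariant factors of ∂_2 are all 1, so H_1 = Z^2.
  H_2: rank ker ∂_2 − rank ∂_3 = (18 − 17) − 0 = 1, and there is no ∂_3, so H_2 = Z.

H_0 ≅ Z,  H_1 ≅ Z^2,  H_2 ≅ Z.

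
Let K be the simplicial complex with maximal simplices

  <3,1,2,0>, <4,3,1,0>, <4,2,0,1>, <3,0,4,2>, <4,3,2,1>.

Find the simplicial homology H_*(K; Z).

H_0 = Z,  H_1 = 0,  H_2 = 0,  H_3 = Z.

We work with the vertex ordering 0 < 1 < 2 < 3 < 4. The simplices of K, each written with vertices in increasing order, are:

  0-simplices (5): [0], [1], [2], [3], [4]
  1-simplices (10): [0,1], [0,2], [0,3], [0,4], [1,2], [1,3], [1,4], [2,3], [2,4], [3,4]
  2-simplices (10): [0,1,2], [0,1,3], [0,1,4], [0,2,3], [0,2,4], [0,3,4], [1,2,3], [1,2,4], [1,3,4], [2,3,4]
  3-simplices (5): [0,1,2,3], [0,1,2,4], [0,1,3,4], [0,2,3,4], [1,2,3,4]

Hence C_0 ≅ Z^5, C_1 ≅ Z^10, C_2 ≅ Z^10, C_3 ≅ Z^5.

∂_1: C_1 → C_0 is given by ∂[p,q] = [q] − [p]. For instance
  ∂[1,2] = [2] − [1].
This gives a 5×10 integer matrix of rank 4; reducing to Smith normal form yields diagonal entries (1,1,1,1).

Boundary ∂_2: C_2 → C_1 acts by ∂[p,q,r] = [q,r] − [p,r] + [p,q]. For instance
  ∂[1,2,4] = [2,4] − [1,4] + [1,2],
  ∂[1,2,3] = [2,3] − [1,3] + [1,2].
The 10×10 boundary matrix has rank 6 and Smith normal form diag(1,1,1,1,1,1).

Boundary ∂_3: C_3 → C_2 sends each 3-simplex σ to the alternating sum Σ_i (−1)^i (σ with its i-th vertex removed). For instance
  ∂[1,2,3,4] = [2,3,4] − [1,3,4] + [1,2,4] − [1,2,3],
  ∂[0,1,2,4] = [1,2,4] − [0,2,4] + [0,1,4] − [0,1,2].
The 10×5 boundary matrix has rank 4 and Smith normal form diag(1,1,1,1).

Reading off H_k = ker ∂_k / im ∂_{k+1}:

  H_0: rank C_0 − rank ∂_1 = 5 − 4 = 1, and the invariant factors of ∂_1 are all 1, so H_0 = Z.
  H_1: rank ker ∂_1 − rank ∂_2 = (10 − 4) − 6 = 0, and the invariant factors of ∂_2 are all 1, so H_1 = 0.
  H_2: rank ker ∂_2 − rank ∂_3 = (10 − 6) − 4 = 0, and the invariant factors of ∂_3 are all 1, so H_2 = 0.
  H_3: rank ker ∂_3 − rank ∂_4 = (5 − 4) − 0 = 1, and there is no ∂_4, so H_3 = Z.

As a check, the Euler characteristic is 5 − 10 + 10 − 5 = 0, which agrees with 1 − 0 + 0 − 1 = 0.
(K is a triangulation of the 3-sphere S^3.)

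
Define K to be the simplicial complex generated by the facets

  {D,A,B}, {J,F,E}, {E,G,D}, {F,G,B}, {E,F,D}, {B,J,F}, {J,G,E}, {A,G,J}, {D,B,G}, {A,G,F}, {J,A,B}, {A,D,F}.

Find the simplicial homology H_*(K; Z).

H_0 = Z,  H_1 = Z/2,  H_2 = 0.

K has 7 vertices, 18 edges, 12 triangles.
rank ∂_0 = 0, rank ∂_1 = 6 ⇒ b_0 = 7 − 0 − 6 = 1; all invariant factors of ∂_1 are 1 so no torsion. So H_0 = Z.
rank ∂_1 = 6, rank ∂_2 = 12 ⇒ b_1 = 18 − 6 − 12 = 0; ∂_2 has invariant factor(s) [2] giving torsion. So H_1 = Z/2.
rank ∂_2 = 12, rank ∂_3 = 0 ⇒ b_2 = 12 − 12 − 0 = 0. So H_2 = 0.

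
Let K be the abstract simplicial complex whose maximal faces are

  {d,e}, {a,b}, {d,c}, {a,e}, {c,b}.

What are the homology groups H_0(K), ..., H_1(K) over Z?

H_0 ≅ Z,  H_1 ≅ Z.

We work with the vertex ordering a < b < c < d < e. The simplices of K, each written with vertices in increasing order, are:

  0-simplices (5): a, b, c, d, e
  1-simplices (5): ab, ae, bc, cd, de

Hence C_0 ≅ Z^5, C_1 ≅ Z^5.

Boundary ∂_1: C_1 → C_0 is given by ∂[p,q] = [q] − [p].
As a 5×5 matrix over Z this has rank 4, with invariant factors (1,1,1,1).

Reading off H_k = ker ∂_k / im ∂_{k+1}:

  H_0: rank C_0 − rank ∂_1 = 5 − 4 = 1, and the invariant factors of ∂_1 are all 1, so H_0 ≅ Z.
  H_1: rank ker ∂_1 − rank ∂_2 = (5 − 4) − 0 = 1, and there is no ∂_2, so H_1 ≅ Z.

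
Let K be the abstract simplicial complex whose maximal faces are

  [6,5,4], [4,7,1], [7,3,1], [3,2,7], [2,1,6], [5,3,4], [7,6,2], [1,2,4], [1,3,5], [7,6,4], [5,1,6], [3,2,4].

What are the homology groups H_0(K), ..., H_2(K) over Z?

H_0 = Z,  H_1 = Z/2,  H_2 = 0.

K has 7 vertices, 18 edges, 12 triangles.
rank ∂_0 = 0, rank ∂_1 = 6 ⇒ b_0 = 7 − 0 − 6 = 1; all invariant factors of ∂_1 are 1 so no torsion. So H_0 = Z.
rank ∂_1 = 6, rank ∂_2 = 12 ⇒ b_1 = 18 − 6 − 12 = 0; ∂_2 has invariant factor(s) [2] giving torsion. So H_1 = Z/2.
rank ∂_2 = 12, rank ∂_3 = 0 ⇒ b_2 = 12 − 12 − 0 = 0. So H_2 = 0.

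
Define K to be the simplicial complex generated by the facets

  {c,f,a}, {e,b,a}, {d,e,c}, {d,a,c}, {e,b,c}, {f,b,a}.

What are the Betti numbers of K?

b_0 = 1, b_1 = 1, b_2 = 0.

K has 6 vertices, 12 edges, 6 triangles.
rank ∂_0 = 0, rank ∂_1 = 5 ⇒ b_0 = 6 − 0 − 5 = 1; all invariant factors of ∂_1 are 1 so no torsion. So H_0 = Z.
rank ∂_1 = 5, rank ∂_2 = 6 ⇒ b_1 = 12 − 5 − 6 = 1; all invariant factors of ∂_2 are 1 so no torsion. So H_1 = Z.
rank ∂_2 = 6, rank ∂_3 = 0 ⇒ b_2 = 6 − 6 − 0 = 0. So H_2 = 0.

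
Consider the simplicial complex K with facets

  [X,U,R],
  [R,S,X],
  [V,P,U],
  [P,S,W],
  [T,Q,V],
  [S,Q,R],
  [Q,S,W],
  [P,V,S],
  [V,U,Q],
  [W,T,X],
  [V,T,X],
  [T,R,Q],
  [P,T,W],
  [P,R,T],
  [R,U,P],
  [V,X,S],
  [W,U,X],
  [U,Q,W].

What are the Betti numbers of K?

b_0 = 1, b_1 = 2, b_2 = 1.

We work with the vertex ordering P < Q < R < S < T < U < V < W < X. The simplices of K, each written with vertices in increasing order, are:

  0-simplices (9): P, Q, R, S, T, U, V, W, X
  1-simplices (27): PR, PS, PT, PU, PV, PW, QR, QS, QT, QU, QV, QW, RS, RT, RU, RX, SV, SW, SX, TV, TW, TX, UV, UW, UX, VX, WX
  2-simplices (18): PRT, PRU, PSV, PSW, PTW, PUV, QRS, QRT, QSW, QTV, QUV, QUW, RSX, RUX, SVX, TVX, TWX, UWX

so the chain groups are C_0 ≅ Z^9, C_1 ≅ Z^27, C_2 ≅ Z^18.

The boundary map ∂_1: C_1 → C_0 is given by ∂[p,q] = [q] − [p]. For instance
  ∂QS = S − Q.
As a 9×27 matrix over Z this has rank 8, with invariant factors (1,1,1,1,1,1,1,1).

∂_2: C_2 → C_1 sends each 2-simplex [p,q,r] to [q,r] − [p,r] + [p,q]. For instance
  ∂RSX = SX − RX + RS,
  ∂PRU = RU − PU + PR.
This gives a 27×18 integer matrix of rank 17; reducing to Smith normal form yields diagonal entries (1,1,1,1,1,1,1,1,1,1,1,1,1,1,1,1,1).

From H_k ≅ ker(∂_k) / im(∂_{k+1}) we obtain:

  H_0: rank C_0 − rank ∂_1 = 9 − 8 = 1, and the invariant factors of ∂_1 are all 1, so H_0 ≅ Z.
  H_1: rank ker ∂_1 − rank ∂_2 = (27 − 8) − 17 = 2, and the invariant factors of ∂_2 are all 1, so H_1 ≅ Z^2.
  H_2: rank ker ∂_2 − rank ∂_3 = (18 − 17) − 0 = 1, and there is no ∂_3, so H_2 ≅ Z.

(K is a triangulation of the torus T^2.)

Hence the Betti numbers are b_0 = 1, b_1 = 2, b_2 = 1.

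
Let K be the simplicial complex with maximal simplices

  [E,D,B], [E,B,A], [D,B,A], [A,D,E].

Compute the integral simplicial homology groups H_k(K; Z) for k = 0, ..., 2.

H_0 ≅ Z,  H_1 = 0,  H_2 ≅ Z.

Fix the vertex order A < B < D < E and write every simplex with vertices in increasing order. Then dim K = 2 and the simplices of K are:

  0-simplices (4): A, B, D, E
  1-simplices (6): AB, AD, AE, BD, BE, DE
  2-simplices (4): ABD, ABE, ADE, BDE

Hence C_0 ≅ Z^4, C_1 ≅ Z^6, C_2 ≅ Z^4.

The boundary map ∂_1: C_1 → C_0 maps an edge to its endpoints' difference, ∂[p,q] = q − p. For instance
  ∂BD = D − B.
The 4×6 boundary matrix has rank 3 and Smith normal form diag(1,1,1).

Boundary ∂_2: C_2 → C_1 sends each 2-simplex [p,q,r] to [q,r] − [p,r] + [p,q]. For instance
  ∂ABD = BD − AD + AB,
  ∂BDE = DE − BE + BD.
The resulting 6×4 matrix has rank 3, and its Smith normal form has invariant factors (1,1,1).

Now H_k = ker ∂_k / im ∂_{k+1}, so:

  H_0: rank C_0 − rank ∂_1 = 4 − 3 = 1, and the invariant factors of ∂_1 are all 1, so H_0 ≅ Z.
  H_1: rank ker ∂_1 − rank ∂_2 = (6 − 3) − 3 = 0, and the invariant factors of ∂_2 are all 1, so H_1 ≅ 0.
  H_2: rank ker ∂_2 − rank ∂_3 = (4 − 3) − 0 = 1, and there is no ∂_3, so H_2 ≅ Z.

(K is a triangulation of the 2-sphere S^2.)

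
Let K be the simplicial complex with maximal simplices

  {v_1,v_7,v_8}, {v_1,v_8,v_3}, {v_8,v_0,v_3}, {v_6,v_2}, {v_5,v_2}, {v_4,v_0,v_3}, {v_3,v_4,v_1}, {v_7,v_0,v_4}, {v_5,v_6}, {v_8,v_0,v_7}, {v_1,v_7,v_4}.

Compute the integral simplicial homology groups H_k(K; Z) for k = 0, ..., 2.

H_0 ≅ Z^2,  H_1 ≅ Z,  H_2 ≅ Z.

Fix the vertex order v_0 < v_1 < v_2 < v_3 < v_4 < v_5 < v_6 < v_7 < v_8 and write every simplex with vertices in increasing order. Then dim K = 2 and the simplices of K are:

  0-simplices (9): [v_0], [v_1], [v_2], [v_3], [v_4], [v_5], [v_6], [v_7], [v_8]
  1-simplices (15): (15 of them)
  2-simplices (8): [v_0,v_3,v_4], [v_0,v_3,v_8], [v_0,v_4,v_7], [v_0,v_7,v_8], [v_1,v_3,v_4], [v_1,v_3,v_8], [v_1,v_4,v_7], [v_1,v_7,v_8]

Hence C_0 ≅ Z^9, C_1 ≅ Z^15, C_2 ≅ Z^8.

∂_1: C_1 → C_0 is given by ∂[p,q] = [q] − [p]. For instance
  ∂[v_2,v_6] = [v_6] − [v_2].
This gives a 9×15 integer matrix of rank 7; reducing to Smith normal form yields diagonal entries (1,1,1,1,1,1,1).

Boundary ∂_2: C_2 → C_1 maps a triangle to the signed sum of its edges. For instance
  ∂[v_1,v_3,v_8] = [v_3,v_8] − [v_1,v_8] + [v_1,v_3],
  ∂[v_0,v_3,v_4] = [v_3,v_4] − [v_0,v_4] + [v_0,v_3].
The resulting 15×8 matrix has rank 7, and its Smith normal form has invariant factors (1,1,1,1,1,1,1).

From H_k ≅ ker(∂_k) / im(∂_{k+1}) we obtain:

  H_0: rank C_0 − rank ∂_1 = 9 − 7 = 2, and the invariant factors of ∂_1 are all 1, so H_0 = Z^2.
  H_1: rank ker ∂_1 − rank ∂_2 = (15 − 7) − 7 = 1, and the invariant factors of ∂_2 are all 1, so H_1 = Z.
  H_2: rank ker ∂_2 − rank ∂_3 = (8 − 7) − 0 = 1, and there is no ∂_3, so H_2 = Z.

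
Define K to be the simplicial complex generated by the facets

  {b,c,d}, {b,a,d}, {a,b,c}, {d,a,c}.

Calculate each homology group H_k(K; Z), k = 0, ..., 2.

H_0 ≅ Z,  H_1 = 0,  H_2 ≅ Z.

Order the vertices as a < b < c < d. Listing each simplex with vertices in this order, K has dimension 2 with simplices:

  0-simplices (4): a, b, c, d
  1-simplices (6): ab, ac, ad, bc, bd, cd
  2-simplices (4): abc, abd, acd, bcd

Hence C_0 ≅ Z^4, C_1 ≅ Z^6, C_2 ≅ Z^4.

The boundary map ∂_1: C_1 → C_0 is given by ∂[p,q] = [q] − [p]. For instance
  ∂cd = d − c.
As a 4×6 matrix over Z this has rank 3, with invariant factors (1,1,1).

The boundary map ∂_2: C_2 → C_1 acts by ∂[p,q,r] = [q,r] − [p,r] + [p,q]. For instance
  ∂abd = bd − ad + ab,
  ∂acd = cd − ad + ac.
The resulting 6×4 matrix has rank 3, and its Smith normal form has invariant factors (1,1,1).

Computing H_k = (kernel of ∂_k) / (image of ∂_{k+1}):

  H_0: rank C_0 − rank ∂_1 = 4 − 3 = 1, and the invariant factors of ∂_1 are all 1, so H_0 ≅ Z.
  H_1: rank ker ∂_1 − rank ∂_2 = (6 − 3) − 3 = 0, and the invariant factors of ∂_2 are all 1, so H_1 ≅ 0.
  H_2: rank ker ∂_2 − rank ∂_3 = (4 − 3) − 0 = 1, and there is no ∂_3, so H_2 ≅ Z.

As a check, the Euler characteristic is 4 − 6 + 4 = 2, which agrees with 1 − 0 + 1 = 2.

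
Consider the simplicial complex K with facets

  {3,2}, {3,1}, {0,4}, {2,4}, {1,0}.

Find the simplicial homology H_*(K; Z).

We work with the vertex ordering 0 < 1 < 2 < 3 < 4. The simplices of K, each written with vertices in increasing order, are:

  0-simplices (5): [0], [1], [2], [3], [4]
  1-simplices (5): [0,1], [0,4], [1,3], [2,3], [2,4]

giving chain groups C_0 ≅ Z^5, C_1 ≅ Z^5.

Boundary ∂_1: C_1 → C_0 maps an edge to its endpoints' difference, ∂[p,q] = q − p.
This gives a 5×5 integer matrix of rank 4; reducing to Smith normal form yields diagonal entries (1,1,1,1).

Reading off H_k = ker ∂_k / im ∂_{k+1}:

  H_0: rank C_0 − rank ∂_1 = 5 − 4 = 1, and the invariant factors of ∂_1 are all 1, so H_0 = Z.
  H_1: rank ker ∂_1 − rank ∂_2 = (5 − 4) − 0 = 1, and there is no ∂_2, so H_1 = Z.

H_0 = Z,  H_1 = Z.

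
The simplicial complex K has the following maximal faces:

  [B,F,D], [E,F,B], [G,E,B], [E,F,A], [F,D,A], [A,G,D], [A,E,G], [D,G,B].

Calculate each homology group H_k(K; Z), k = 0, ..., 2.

We work with the vertex ordering A < B < D < E < F < G. The simplices of K, each written with vertices in increasing order, are:

  0-simplices (6): A, B, D, E, F, G
  1-simplices (12): AD, AE, AF, AG, BD, BE, BF, BG, DF, DG, EF, EG
  2-simplices (8): ADF, ADG, AEF, AEG, BDF, BDG, BEF, BEG

giving chain groups C_0 ≅ Z^6, C_1 ≅ Z^12, C_2 ≅ Z^8.

∂_1: C_1 → C_0 is given by ∂[p,q] = [q] − [p]. For instance
  ∂EG = G − E.
As a 6×12 matrix over Z this has rank 5, with invariant factors (1,1,1,1,1).

The boundary map ∂_2: C_2 → C_1 acts by ∂[p,q,r] = [q,r] − [p,r] + [p,q]. For instance
  ∂BDF = DF − BF + BD,
  ∂ADG = DG − AG + AD.
The 12×8 boundary matrix has rank 7 and Smith normal form diag(1,1,1,1,1,1,1).

Now H_k = ker ∂_k / im ∂_{k+1}, so:

  H_0: rank C_0 − rank ∂_1 = 6 − 5 = 1, and the invariant factors of ∂_1 are all 1, so H_0 ≅ Z.
  H_1: rank ker ∂_1 − rank ∂_2 = (12 − 5) − 7 = 0, and the invariant factors of ∂_2 are all 1, so H_1 ≅ 0.
  H_2: rank ker ∂_2 − rank ∂_3 = (8 − 7) − 0 = 1, and there is no ∂_3, so H_2 ≅ Z.

H_0 ≅ Z,  H_1 = 0,  H_2 ≅ Z.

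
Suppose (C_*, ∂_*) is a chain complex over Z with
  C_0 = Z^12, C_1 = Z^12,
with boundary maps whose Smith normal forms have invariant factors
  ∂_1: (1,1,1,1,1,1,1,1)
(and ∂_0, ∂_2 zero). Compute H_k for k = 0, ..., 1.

H_0 ≅ Z^4,  H_1 ≅ Z^4.

H_0: b_0 = 12 − 0 − 8 = 4; torsion from ∂_1 factors > 1: none. So H_0 ≅ Z^4.
H_1: b_1 = 12 − 8 − 0 = 4; torsion from ∂_2 factors > 1: none. So H_1 ≅ Z^4.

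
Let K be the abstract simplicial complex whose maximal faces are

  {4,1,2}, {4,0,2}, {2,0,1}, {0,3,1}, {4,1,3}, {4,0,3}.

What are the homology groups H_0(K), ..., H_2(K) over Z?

Fix the vertex order 0 < 1 < 2 < 3 < 4 and write every simplex with vertices in increasing order. Then dim K = 2 and the simplices of K are:

  0-simplices (5): [0], [1], [2], [3], [4]
  1-simplices (9): [0,1], [0,2], [0,3], [0,4], [1,2], [1,3], [1,4], [2,4], [3,4]
  2-simplices (6): [0,1,2], [0,1,3], [0,2,4], [0,3,4], [1,2,4], [1,3,4]

giving chain groups C_0 ≅ Z^5, C_1 ≅ Z^9, C_2 ≅ Z^6.

∂_1: C_1 → C_0 is given by ∂[p,q] = [q] − [p]. For instance
  ∂[1,2] = [2] − [1].
The 5×9 boundary matrix has rank 4 and Smith normal form diag(1,1,1,1).

The boundary map ∂_2: C_2 → C_1 maps a triangle to the signed sum of its edges. For instance
  ∂[1,3,4] = [3,4] − [1,4] + [1,3],
  ∂[0,3,4] = [3,4] − [0,4] + [0,3].
This gives a 9×6 integer matrix of rank 5; reducing to Smith normal form yields diagonal entries (1,1,1,1,1).

Computing H_k = (kernel of ∂_k) / (image of ∂_{k+1}):

  H_0: rank C_0 − rank ∂_1 = 5 − 4 = 1, and the invariant factors of ∂_1 are all 1, so H_0 = Z.
  H_1: rank ker ∂_1 − rank ∂_2 = (9 − 4) − 5 = 0, and the invariant factors of ∂_2 are all 1, so H_1 = 0.
  H_2: rank ker ∂_2 − rank ∂_3 = (6 − 5) − 0 = 1, and there is no ∂_3, so H_2 = Z.

H_0 ≅ Z,  H_1 = 0,  H_2 ≅ Z.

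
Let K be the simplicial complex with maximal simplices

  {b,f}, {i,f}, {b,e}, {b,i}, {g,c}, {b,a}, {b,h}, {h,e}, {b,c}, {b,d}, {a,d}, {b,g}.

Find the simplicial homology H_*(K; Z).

H_0 = Z,  H_1 = Z^4.

Order the vertices as a < b < c < d < e < f < g < h < i. Listing each simplex with vertices in this order, K has dimension 1 with simplices:

  0-simplices (9): a, b, c, d, e, f, g, h, i
  1-simplices (12): ab, ad, bc, bd, be, bf, bg, bh, bi, cg, eh, fi

giving chain groups C_0 ≅ Z^9, C_1 ≅ Z^12.

The boundary map ∂_1: C_1 → C_0 sends each edge [p,q] (with p < q) to q − p. For instance
  ∂bf = f − b.
As a 9×12 matrix over Z this has rank 8, with invariant factors (1,1,1,1,1,1,1,1).

From H_k ≅ ker(∂_k) / im(∂_{k+1}) we obtain:

  H_0: rank C_0 − rank ∂_1 = 9 − 8 = 1, and the invariant factors of ∂_1 are all 1, so H_0 ≅ Z.
  H_1: rank ker ∂_1 − rank ∂_2 = (12 − 8) − 0 = 4, and there is no ∂_2, so H_1 ≅ Z^4.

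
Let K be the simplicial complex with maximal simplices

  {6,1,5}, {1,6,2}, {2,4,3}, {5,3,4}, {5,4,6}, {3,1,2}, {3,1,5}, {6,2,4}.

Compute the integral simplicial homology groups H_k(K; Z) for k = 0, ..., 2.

We work with the vertex ordering 1 < 2 < 3 < 4 < 5 < 6. The simplices of K, each written with vertices in increasing order, are:

  0-simplices (6): [1], [2], [3], [4], [5], [6]
  1-simplices (12): [1,2], [1,3], [1,5], [1,6], [2,3], [2,4], [2,6], [3,4], [3,5], [4,5], [4,6], [5,6]
  2-simplices (8): [1,2,3], [1,2,6], [1,3,5], [1,5,6], [2,3,4], [2,4,6], [3,4,5], [4,5,6]

Hence C_0 ≅ Z^6, C_1 ≅ Z^12, C_2 ≅ Z^8.

The boundary map ∂_1: C_1 → C_0 is given by ∂[p,q] = [q] − [p].
The 6×12 boundary matrix has rank 5 and Smith normal form diag(1,1,1,1,1).

The boundary map ∂_2: C_2 → C_1 acts by ∂[p,q,r] = [q,r] − [p,r] + [p,q]. For instance
  ∂[2,3,4] = [3,4] − [2,4] + [2,3],
  ∂[3,4,5] = [4,5] − [3,5] + [3,4].
As a 12×8 matrix over Z this has rank 7, with invariant factors (1,1,1,1,1,1,1).

Now H_k = ker ∂_k / im ∂_{k+1}, so:

  H_0: rank C_0 − rank ∂_1 = 6 − 5 = 1, and the invariant factors of ∂_1 are all 1, so H_0 ≅ Z.
  H_1: rank ker ∂_1 − rank ∂_2 = (12 − 5) − 7 = 0, and the invariant factors of ∂_2 are all 1, so H_1 ≅ 0.
  H_2: rank ker ∂_2 − rank ∂_3 = (8 − 7) − 0 = 1, and there is no ∂_3, so H_2 ≅ Z.

As a check, the Euler characteristic is 6 − 12 + 8 = 2, which agrees with 1 − 0 + 1 = 2.
(K is a triangulation of the 2-sphere S^2.)

H_0 = Z,  H_1 = 0,  H_2 = Z.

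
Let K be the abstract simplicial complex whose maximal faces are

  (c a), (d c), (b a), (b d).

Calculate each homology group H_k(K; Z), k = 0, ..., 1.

H_0 ≅ Z,  H_1 ≅ Z.

Fix the vertex order a < b < c < d and write every simplex with vertices in increasing order. Then dim K = 1 and the simplices of K are:

  0-simplices (4): a, b, c, d
  1-simplices (4): ab, ac, bd, cd

giving chain groups C_0 ≅ Z^4, C_1 ≅ Z^4.

The boundary map ∂_1: C_1 → C_0 sends each edge [p,q] (with p < q) to q − p. For instance
  ∂ac = c − a.
This gives a 4×4 integer matrix of rank 3; reducing to Smith normal form yields diagonal entries (1,1,1).

Now H_k = ker ∂_k / im ∂_{k+1}, so:

  H_0: rank C_0 − rank ∂_1 = 4 − 3 = 1, and the invariant factors of ∂_1 are all 1, so H_0 = Z.
  H_1: rank ker ∂_1 − rank ∂_2 = (4 − 3) − 0 = 1, and there is no ∂_2, so H_1 = Z.

(K is a triangulation of the circle S^1.)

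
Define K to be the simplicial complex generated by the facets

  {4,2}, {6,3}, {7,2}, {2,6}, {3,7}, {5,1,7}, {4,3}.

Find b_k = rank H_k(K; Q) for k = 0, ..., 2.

b_0 = 1, b_1 = 2, b_2 = 0.

Order the vertices as 1 < 2 < 3 < 4 < 5 < 6 < 7. Listing each simplex with vertices in this order, K has dimension 2 with simplices:

  0-simplices (7): [1], [2], [3], [4], [5], [6], [7]
  1-simplices (9): [1,5], [1,7], [2,4], [2,6], [2,7], [3,4], [3,6], [3,7], [5,7]
  2-simplices (1): [1,5,7]

so the chain groups are C_0 ≅ Z^7, C_1 ≅ Z^9, C_2 ≅ Z^1.

Boundary ∂_1: C_1 → C_0 sends each edge [p,q] (with p < q) to q − p.
The resulting 7×9 matrix has rank 6, and its Smith normal form has invariant factors (1,1,1,1,1,1).

∂_2: C_2 → C_1 maps a triangle to the signed sum of its edges. For instance
  ∂[1,5,7] = [5,7] − [1,7] + [1,5].
This gives a 9×1 integer matrix of rank 1; reducing to Smith normal form yields diagonal entries (1).

Now H_k = ker ∂_k / im ∂_{k+1}, so:

  H_0: rank C_0 − rank ∂_1 = 7 − 6 = 1, and the invariant factors of ∂_1 are all 1, so H_0 = Z.
  H_1: rank ker ∂_1 − rank ∂_2 = (9 − 6) − 1 = 2, and the invariant factors of ∂_2 are all 1, so H_1 = Z^2.
  H_2: rank ker ∂_2 − rank ∂_3 = (1 − 1) − 0 = 0, and there is no ∂_3, so H_2 = 0.

Hence the Betti numbers are b_0 = 1, b_1 = 2, b_2 = 0.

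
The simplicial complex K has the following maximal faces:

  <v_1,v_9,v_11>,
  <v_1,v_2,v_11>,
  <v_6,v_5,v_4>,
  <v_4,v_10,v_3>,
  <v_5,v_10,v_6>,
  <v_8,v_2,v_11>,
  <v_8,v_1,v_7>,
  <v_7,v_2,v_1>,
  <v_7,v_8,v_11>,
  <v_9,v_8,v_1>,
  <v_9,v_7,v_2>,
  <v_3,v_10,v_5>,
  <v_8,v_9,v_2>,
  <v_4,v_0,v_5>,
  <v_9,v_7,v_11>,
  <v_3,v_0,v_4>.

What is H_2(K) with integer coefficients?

Order the vertices as v_0 < v_1 < v_2 < v_3 < v_4 < v_5 < v_6 < v_7 < v_8 < v_9 < v_10 < v_11. Listing each simplex with vertices in this order, K has dimension 2 with simplices:

  0-simplices (12): [v_0], [v_1], [v_2], [v_3], [v_4], [v_5], [v_6], [v_7], [v_8], [v_9], [v_10], [v_11]
  1-simplices (27): (27 of them)
  2-simplices (16): (16 of them)

so the chain groups are C_0 ≅ Z^12, C_1 ≅ Z^27, C_2 ≅ Z^16.

∂_1: C_1 → C_0 sends each edge [p,q] (with p < q) to q − p. For instance
  ∂[v_3,v_5] = [v_5] − [v_3].
The resulting 12×27 matrix has rank 10, and its Smith normal form has invariant factors (1,1,1,1,1,1,1,1,1,1).

∂_2: C_2 → C_1 sends each 2-simplex [p,q,r] to [q,r] − [p,r] + [p,q]. For instance
  ∂[v_2,v_8,v_9] = [v_8,v_9] − [v_2,v_9] + [v_2,v_8],
  ∂[v_7,v_8,v_11] = [v_8,v_11] − [v_7,v_11] + [v_7,v_8].
The 27×16 boundary matrix has rank 16 and Smith normal form diag(1,1,1,1,1,1,1,1,1,1,1,1,1,1,1,2).

Now H_k = ker ∂_k / im ∂_{k+1}, so:

  H_2: rank ker ∂_2 − rank ∂_3 = (16 − 16) − 0 = 0, and there is no ∂_3, so H_2 ≅ 0.

H_2 ≅ 0.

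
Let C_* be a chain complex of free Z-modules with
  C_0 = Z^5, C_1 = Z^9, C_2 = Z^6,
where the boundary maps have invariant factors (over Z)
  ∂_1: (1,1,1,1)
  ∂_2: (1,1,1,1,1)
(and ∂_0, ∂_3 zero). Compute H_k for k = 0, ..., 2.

H_0: b_0 = 5 − 0 − 4 = 1; torsion from ∂_1 factors > 1: none. So H_0 ≅ Z.
H_1: b_1 = 9 − 4 − 5 = 0; torsion from ∂_2 factors > 1: none. So H_1 ≅ 0.
H_2: b_2 = 6 − 5 − 0 = 1; torsion from ∂_3 factors > 1: none. So H_2 ≅ Z.

H_0 ≅ Z,  H_1 = 0,  H_2 ≅ Z.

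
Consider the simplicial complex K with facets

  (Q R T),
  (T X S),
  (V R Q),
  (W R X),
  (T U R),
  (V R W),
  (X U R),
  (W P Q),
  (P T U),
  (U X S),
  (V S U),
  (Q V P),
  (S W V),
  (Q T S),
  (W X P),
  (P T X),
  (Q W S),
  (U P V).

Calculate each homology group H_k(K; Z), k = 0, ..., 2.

K has 9 vertices, 27 edges, 18 triangles.
rank ∂_0 = 0, rank ∂_1 = 8 ⇒ b_0 = 9 − 0 − 8 = 1; all invariant factors of ∂_1 are 1 so no torsion. So H_0 ≅ Z.
rank ∂_1 = 8, rank ∂_2 = 18 ⇒ b_1 = 27 − 8 − 18 = 1; ∂_2 has invariant factor(s) [2] giving torsion. So H_1 ≅ Z ⊕ Z/2.
rank ∂_2 = 18, rank ∂_3 = 0 ⇒ b_2 = 18 − 18 − 0 = 0. So H_2 ≅ 0.

H_0 = Z,  H_1 = Z ⊕ Z/2,  H_2 = 0.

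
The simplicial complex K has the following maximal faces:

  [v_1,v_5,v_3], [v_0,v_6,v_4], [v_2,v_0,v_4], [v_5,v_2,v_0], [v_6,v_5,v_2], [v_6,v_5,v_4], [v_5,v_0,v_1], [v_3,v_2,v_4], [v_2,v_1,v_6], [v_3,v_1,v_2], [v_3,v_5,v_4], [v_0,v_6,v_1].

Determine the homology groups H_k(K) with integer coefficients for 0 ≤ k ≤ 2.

H_0 ≅ Z,  H_1 ≅ Z/2,  H_2 = 0.

Order the vertices as v_0 < v_1 < v_2 < v_3 < v_4 < v_5 < v_6. Listing each simplex with vertices in this order, K has dimension 2 with simplices:

  0-simplices (7): [v_0], [v_1], [v_2], [v_3], [v_4], [v_5], [v_6]
  1-simplices (18): (18 of them)
  2-simplices (12): (12 of them)

so the chain groups are C_0 ≅ Z^7, C_1 ≅ Z^18, C_2 ≅ Z^12.

∂_1: C_1 → C_0 maps an edge to its endpoints' difference, ∂[p,q] = q − p. For instance
  ∂[v_1,v_2] = [v_2] − [v_1].
The resulting 7×18 matrix has rank 6, and its Smith normal form has invariant factors (1,1,1,1,1,1).

Boundary ∂_2: C_2 → C_1 acts by ∂[p,q,r] = [q,r] − [p,r] + [p,q]. For instance
  ∂[v_1,v_2,v_6] = [v_2,v_6] − [v_1,v_6] + [v_1,v_2],
  ∂[v_0,v_1,v_5] = [v_1,v_5] − [v_0,v_5] + [v_0,v_1].
The 18×12 boundary matrix has rank 12 and Smith normal form diag(1,1,1,1,1,1,1,1,1,1,1,2).

Computing H_k = (kernel of ∂_k) / (image of ∂_{k+1}):

  H_0: rank C_0 − rank ∂_1 = 7 − 6 = 1, and the invariant factors of ∂_1 are all 1, so H_0 ≅ Z.
  H_1: rank ker ∂_1 − rank ∂_2 = (18 − 6) − 12 = 0, and ∂_2 has invariant factor 2 > 1, so H_1 ≅ Z/2.
  H_2: rank ker ∂_2 − rank ∂_3 = (12 − 12) − 0 = 0, and there is no ∂_3, so H_2 ≅ 0.

(K is a triangulation of the real projective plane RP^2.)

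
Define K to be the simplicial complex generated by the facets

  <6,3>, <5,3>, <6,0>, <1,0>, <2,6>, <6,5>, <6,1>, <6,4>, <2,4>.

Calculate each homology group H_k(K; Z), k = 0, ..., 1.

Take the total order 0 < 1 < 2 < 3 < 4 < 5 < 6 on the vertex set. Then K (dimension 1) consists of the simplices:

  0-simplices (7): [0], [1], [2], [3], [4], [5], [6]
  1-simplices (9): [0,1], [0,6], [1,6], [2,4], [2,6], [3,5], [3,6], [4,6], [5,6]

so the chain groups are C_0 ≅ Z^7, C_1 ≅ Z^9.

Boundary ∂_1: C_1 → C_0 maps an edge to its endpoints' difference, ∂[p,q] = q − p.
This gives a 7×9 integer matrix of rank 6; reducing to Smith normal form yields diagonal entries (1,1,1,1,1,1).

From H_k ≅ ker(∂_k) / im(∂_{k+1}) we obtain:

  H_0: rank C_0 − rank ∂_1 = 7 − 6 = 1, and the invariant factors of ∂_1 are all 1, so H_0 ≅ Z.
  H_1: rank ker ∂_1 − rank ∂_2 = (9 − 6) − 0 = 3, and there is no ∂_2, so H_1 ≅ Z^3.

(K is a triangulation of a wedge of 3 circles.)

H_0 = Z,  H_1 = Z^3.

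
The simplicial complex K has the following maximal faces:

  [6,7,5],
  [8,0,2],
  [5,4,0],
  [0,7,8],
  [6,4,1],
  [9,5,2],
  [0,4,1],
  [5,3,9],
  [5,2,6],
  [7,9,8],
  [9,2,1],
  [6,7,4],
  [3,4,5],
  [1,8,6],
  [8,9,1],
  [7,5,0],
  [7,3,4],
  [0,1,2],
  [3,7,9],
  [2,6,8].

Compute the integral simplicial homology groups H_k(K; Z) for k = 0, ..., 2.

H_0 ≅ Z,  H_1 ≅ Z ⊕ Z/2Z,  H_2 = 0.

We work with the vertex ordering 0 < 1 < 2 < 3 < 4 < 5 < 6 < 7 < 8 < 9. The simplices of K, each written with vertices in increasing order, are:

  0-simplices (10): [0], [1], [2], [3], [4], [5], [6], [7], [8], [9]
  1-simplices (30): (30 of them)
  2-simplices (20): (20 of them)

so the chain groups are C_0 ≅ Z^10, C_1 ≅ Z^30, C_2 ≅ Z^20.

The boundary map ∂_1: C_1 → C_0 is given by ∂[p,q] = [q] − [p].
The 10×30 boundary matrix has rank 9 and Smith normal form diag(1,1,1,1,1,1,1,1,1).

The boundary map ∂_2: C_2 → C_1 acts by ∂[p,q,r] = [q,r] − [p,r] + [p,q]. For instance
  ∂[3,4,7] = [4,7] − [3,7] + [3,4],
  ∂[1,6,8] = [6,8] − [1,8] + [1,6].
This gives a 30×20 integer matrix of rank 20; reducing to Smith normal form yields diagonal entries (1,1,1,1,1,1,1,1,1,1,1,1,1,1,1,1,1,1,1,2).

From H_k ≅ ker(∂_k) / im(∂_{k+1}) we obtain:

  H_0: rank C_0 − rank ∂_1 = 10 − 9 = 1, and the invariant factors of ∂_1 are all 1, so H_0 = Z.
  H_1: rank ker ∂_1 − rank ∂_2 = (30 − 9) − 20 = 1, and ∂_2 has invariant factor 2 > 1, so H_1 = Z ⊕ Z/2Z.
  H_2: rank ker ∂_2 − rank ∂_3 = (20 − 20) − 0 = 0, and there is no ∂_3, so H_2 = 0.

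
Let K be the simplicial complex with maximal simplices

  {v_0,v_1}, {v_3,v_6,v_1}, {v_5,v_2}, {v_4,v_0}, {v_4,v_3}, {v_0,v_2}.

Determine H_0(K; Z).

H_0 = Z.

We work with the vertex ordering v_0 < v_1 < v_2 < v_3 < v_4 < v_5 < v_6. The simplices of K, each written with vertices in increasing order, are:

  0-simplices (7): [v_0], [v_1], [v_2], [v_3], [v_4], [v_5], [v_6]
  1-simplices (8): [v_0,v_1], [v_0,v_2], [v_0,v_4], [v_1,v_3], [v_1,v_6], [v_2,v_5], [v_3,v_4], [v_3,v_6]
  2-simplices (1): [v_1,v_3,v_6]

so the chain groups are C_0 ≅ Z^7, C_1 ≅ Z^8, C_2 ≅ Z^1.

Boundary ∂_1: C_1 → C_0 sends each edge [p,q] (with p < q) to q − p.
This gives a 7×8 integer matrix of rank 6; reducing to Smith normal form yields diagonal entries (1,1,1,1,1,1).

The boundary map ∂_2: C_2 → C_1 acts by ∂[p,q,r] = [q,r] − [p,r] + [p,q]. For instance
  ∂[v_1,v_3,v_6] = [v_3,v_6] − [v_1,v_6] + [v_1,v_3].
This gives a 8×1 integer matrix of rank 1; reducing to Smith normal form yields diagonal entries (1).

From H_k ≅ ker(∂_k) / im(∂_{k+1}) we obtain:

  H_0: rank C_0 − rank ∂_1 = 7 − 6 = 1, and the invariant factors of ∂_1 are all 1, so H_0 ≅ Z.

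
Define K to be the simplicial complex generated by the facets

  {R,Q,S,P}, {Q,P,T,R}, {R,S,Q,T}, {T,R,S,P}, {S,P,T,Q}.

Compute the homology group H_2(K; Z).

Fix the vertex order P < Q < R < S < T and write every simplex with vertices in increasing order. Then dim K = 3 and the simplices of K are:

  0-simplices (5): P, Q, R, S, T
  1-simplices (10): PQ, PR, PS, PT, QR, QS, QT, RS, RT, ST
  2-simplices (10): PQR, PQS, PQT, PRS, PRT, PST, QRS, QRT, QST, RST
  3-simplices (5): PQRS, PQRT, PQST, PRST, QRST

giving chain groups C_0 ≅ Z^5, C_1 ≅ Z^10, C_2 ≅ Z^10, C_3 ≅ Z^5.

∂_1: C_1 → C_0 sends each edge [p,q] (with p < q) to q − p.
The resulting 5×10 matrix has rank 4, and its Smith normal form has invariant factors (1,1,1,1).

The boundary map ∂_2: C_2 → C_1 maps a triangle to the signed sum of its edges. For instance
  ∂PQS = QS − PS + PQ,
  ∂PRS = RS − PS + PR.
The resulting 10×10 matrix has rank 6, and its Smith normal form has invariant factors (1,1,1,1,1,1).

Boundary ∂_3: C_3 → C_2 sends each 3-simplex σ to the alternating sum Σ_i (−1)^i (σ with its i-th vertex removed). For instance
  ∂PQST = QST − PST + PQT − PQS,
  ∂QRST = RST − QST + QRT − QRS.
The 10×5 boundary matrix has rank 4 and Smith normal form diag(1,1,1,1).

Computing H_k = (kernel of ∂_k) / (image of ∂_{k+1}):

  H_2: rank ker ∂_2 − rank ∂_3 = (10 − 6) − 4 = 0, and the invariant factors of ∂_3 are all 1, so H_2 = 0.

H_2 = 0.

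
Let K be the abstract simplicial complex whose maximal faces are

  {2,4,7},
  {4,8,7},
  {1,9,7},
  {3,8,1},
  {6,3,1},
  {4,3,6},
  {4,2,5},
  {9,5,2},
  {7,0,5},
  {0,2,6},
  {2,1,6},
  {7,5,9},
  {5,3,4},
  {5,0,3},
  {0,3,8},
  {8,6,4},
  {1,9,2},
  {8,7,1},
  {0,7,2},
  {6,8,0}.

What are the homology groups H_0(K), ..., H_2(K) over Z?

Take the total order 0 < 1 < 2 < 3 < 4 < 5 < 6 < 7 < 8 < 9 on the vertex set. Then K (dimension 2) consists of the simplices:

  0-simplices (10): [0], [1], [2], [3], [4], [5], [6], [7], [8], [9]
  1-simplices (30): (30 of them)
  2-simplices (20): (20 of them)

so the chain groups are C_0 ≅ Z^10, C_1 ≅ Z^30, C_2 ≅ Z^20.

∂_1: C_1 → C_0 maps an edge to its endpoints' difference, ∂[p,q] = q − p.
As a 10×30 matrix over Z this has rank 9, with invariant factors (1,1,1,1,1,1,1,1,1).

Boundary ∂_2: C_2 → C_1 acts by ∂[p,q,r] = [q,r] − [p,r] + [p,q]. For instance
  ∂[0,5,7] = [5,7] − [0,7] + [0,5],
  ∂[4,7,8] = [7,8] − [4,8] + [4,7].
As a 30×20 matrix over Z this has rank 20, with invariant factors (1,1,1,1,1,1,1,1,1,1,1,1,1,1,1,1,1,1,1,2).

Computing H_k = (kernel of ∂_k) / (image of ∂_{k+1}):

  H_0: rank C_0 − rank ∂_1 = 10 − 9 = 1, and the invariant factors of ∂_1 are all 1, so H_0 = Z.
  H_1: rank ker ∂_1 − rank ∂_2 = (30 − 9) − 20 = 1, and ∂_2 has invariant factor 2 > 1, so H_1 = Z ⊕ Z_2.
  H_2: rank ker ∂_2 − rank ∂_3 = (20 − 20) − 0 = 0, and there is no ∂_3, so H_2 = 0.

H_0 ≅ Z,  H_1 ≅ Z ⊕ Z_2,  H_2 = 0.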